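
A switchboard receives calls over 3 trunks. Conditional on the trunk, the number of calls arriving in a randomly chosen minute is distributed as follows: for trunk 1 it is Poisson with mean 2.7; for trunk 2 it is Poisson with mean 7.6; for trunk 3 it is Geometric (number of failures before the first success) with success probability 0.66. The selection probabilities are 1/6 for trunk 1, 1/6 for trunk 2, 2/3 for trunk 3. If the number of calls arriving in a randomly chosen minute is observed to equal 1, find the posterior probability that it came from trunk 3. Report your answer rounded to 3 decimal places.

Likelihoods P(X=1 | ·): 1: 0.181455; 2: 0.00380343; 3: 0.2244.
Posterior ∝ prior × likelihood. Numerator for 3: 0.666667·0.2244 = 0.1496.
Normalizing constant: 0.166667·0.181455 + 0.166667·0.00380343 + 0.666667·0.2244 = 0.180476.
P(3 | observation) = 0.1496 / 0.180476 = 0.828917.

0.829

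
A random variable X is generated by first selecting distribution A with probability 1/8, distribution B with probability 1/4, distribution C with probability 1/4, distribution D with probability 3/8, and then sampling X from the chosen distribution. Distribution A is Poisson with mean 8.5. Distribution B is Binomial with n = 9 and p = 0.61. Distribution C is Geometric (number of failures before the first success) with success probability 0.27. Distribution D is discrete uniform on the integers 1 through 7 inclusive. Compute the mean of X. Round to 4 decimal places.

4.6109

Component means — A: 8.5; B: 5.49; C: 2.7037; D: 4.
E[X] = 0.125·8.5 + 0.25·5.49 + 0.25·2.7037 + 0.375·4 = 4.61093.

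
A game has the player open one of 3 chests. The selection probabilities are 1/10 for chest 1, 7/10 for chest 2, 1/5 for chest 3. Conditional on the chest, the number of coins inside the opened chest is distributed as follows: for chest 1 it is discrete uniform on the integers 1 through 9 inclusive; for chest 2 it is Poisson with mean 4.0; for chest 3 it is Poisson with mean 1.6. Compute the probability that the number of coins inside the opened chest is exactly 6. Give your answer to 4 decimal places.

0.0850

Conditional on each chest, P(X = 6): 1: 0.111111; 2: 0.104196; 3: 0.00470453.
By total probability, P(X = 6) = 0.1·0.111111 + 0.7·0.104196 + 0.2·0.00470453 = 0.084989.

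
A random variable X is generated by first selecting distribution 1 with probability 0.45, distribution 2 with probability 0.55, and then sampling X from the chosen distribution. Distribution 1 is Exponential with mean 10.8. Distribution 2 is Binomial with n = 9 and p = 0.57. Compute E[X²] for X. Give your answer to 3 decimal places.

120.664

For each component E[X²] = Var + (mean)², giving 1: 233.28; 2: 28.5228.
Overall E[X²] = 0.45·233.28 + 0.55·28.5228 = 120.664.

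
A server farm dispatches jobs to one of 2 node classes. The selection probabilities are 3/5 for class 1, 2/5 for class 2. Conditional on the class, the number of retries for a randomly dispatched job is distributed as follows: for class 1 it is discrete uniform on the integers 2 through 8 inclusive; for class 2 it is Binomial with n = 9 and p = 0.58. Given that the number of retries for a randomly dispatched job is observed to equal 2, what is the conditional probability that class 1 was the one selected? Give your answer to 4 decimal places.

Likelihoods P(X=2 | ·): 1: 0.142857; 2: 0.0279192.
Posterior ∝ prior × likelihood. Numerator for 1: 0.6·0.142857 = 0.0857143.
Normalizing constant: 0.6·0.142857 + 0.4·0.0279192 = 0.096882.
P(1 | observation) = 0.0857143 / 0.096882 = 0.884729.

0.8847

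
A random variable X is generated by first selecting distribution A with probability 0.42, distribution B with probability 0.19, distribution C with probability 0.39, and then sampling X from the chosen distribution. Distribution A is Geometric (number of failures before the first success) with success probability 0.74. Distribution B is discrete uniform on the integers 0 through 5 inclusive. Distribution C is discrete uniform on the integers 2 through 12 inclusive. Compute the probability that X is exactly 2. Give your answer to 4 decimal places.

Conditional on each component, P(X = 2): A: 0.050024; B: 0.166667; C: 0.0909091.
By total probability, P(X = 2) = 0.42·0.050024 + 0.19·0.166667 + 0.39·0.0909091 = 0.0881313.

0.0881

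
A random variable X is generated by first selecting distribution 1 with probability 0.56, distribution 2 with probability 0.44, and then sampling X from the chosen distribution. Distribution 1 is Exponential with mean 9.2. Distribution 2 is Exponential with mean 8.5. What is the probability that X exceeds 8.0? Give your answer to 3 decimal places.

Conditional on each component, P(X > 8.0): 1: 0.419134; 2: 0.390169.
By total probability, P(X > 8.0) = 0.56·0.419134 + 0.44·0.390169 = 0.406389.

0.406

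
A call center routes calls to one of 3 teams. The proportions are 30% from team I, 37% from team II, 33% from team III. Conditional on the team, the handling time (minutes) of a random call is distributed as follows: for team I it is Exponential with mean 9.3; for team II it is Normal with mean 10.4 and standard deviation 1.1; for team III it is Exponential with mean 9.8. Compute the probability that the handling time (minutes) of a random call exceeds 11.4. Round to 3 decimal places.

0.258

Conditional on each team, P(X > 11.4): I: 0.293521; II: 0.181651; III: 0.312464.
By total probability, P(X > 11.4) = 0.3·0.293521 + 0.37·0.181651 + 0.33·0.312464 = 0.25838.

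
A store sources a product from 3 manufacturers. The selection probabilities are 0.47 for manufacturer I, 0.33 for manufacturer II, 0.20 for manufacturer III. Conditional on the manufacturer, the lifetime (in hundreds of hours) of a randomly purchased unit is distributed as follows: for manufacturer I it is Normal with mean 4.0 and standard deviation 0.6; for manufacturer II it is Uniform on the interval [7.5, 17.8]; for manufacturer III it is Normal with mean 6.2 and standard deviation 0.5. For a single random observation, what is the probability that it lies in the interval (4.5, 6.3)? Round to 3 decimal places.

Conditional on each manufacturer, P(4.5 < X < 6.3): I: 0.202265; II: 0; III: 0.578923.
By total probability, P(4.5 < X < 6.3) = 0.47·0.202265 + 0.33·0 + 0.2·0.578923 = 0.210849.

0.211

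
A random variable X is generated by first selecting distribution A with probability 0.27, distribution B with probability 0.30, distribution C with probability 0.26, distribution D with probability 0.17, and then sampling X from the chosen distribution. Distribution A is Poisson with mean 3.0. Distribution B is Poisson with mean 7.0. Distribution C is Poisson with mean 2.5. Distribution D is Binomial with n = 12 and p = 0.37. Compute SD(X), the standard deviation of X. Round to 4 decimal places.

Per component, A: μ=3, E[X²]=12; B: μ=7, E[X²]=56; C: μ=2.5, E[X²]=8.75; D: μ=4.44, E[X²]=22.5108.
E[X] = 0.27·3 + 0.3·7 + 0.26·2.5 + 0.17·4.44 = 4.3148.
E[X²] = 0.27·12 + 0.3·56 + 0.26·8.75 + 0.17·22.5108 = 26.1418.
Var(X) = E[X²] − (E[X])² = 26.1418 − 18.6175 = 7.52434.
SD(X) = √7.52434 = 2.74305.

2.7431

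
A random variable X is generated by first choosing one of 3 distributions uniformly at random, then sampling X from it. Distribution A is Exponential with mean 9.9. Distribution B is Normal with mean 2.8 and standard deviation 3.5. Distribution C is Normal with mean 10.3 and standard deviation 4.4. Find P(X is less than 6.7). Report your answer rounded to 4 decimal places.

Conditional on each component, P(X < 6.7): A: 0.491743; B: 0.867422; C: 0.206627.
By total probability, P(X < 6.7) = 0.333333·0.491743 + 0.333333·0.867422 + 0.333333·0.206627 = 0.52193.

0.5219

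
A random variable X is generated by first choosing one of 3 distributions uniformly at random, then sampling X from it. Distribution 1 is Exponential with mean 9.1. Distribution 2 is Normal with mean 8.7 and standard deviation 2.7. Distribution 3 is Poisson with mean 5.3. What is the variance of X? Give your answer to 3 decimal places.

Per component, 1: μ=9.1, E[X²]=165.62; 2: μ=8.7, E[X²]=82.98; 3: μ=5.3, E[X²]=33.39.
E[X] = 0.333333·9.1 + 0.333333·8.7 + 0.333333·5.3 = 7.7.
E[X²] = 0.333333·165.62 + 0.333333·82.98 + 0.333333·33.39 = 93.9967.
Var(X) = E[X²] − (E[X])² = 93.9967 − 59.29 = 34.7067.

34.707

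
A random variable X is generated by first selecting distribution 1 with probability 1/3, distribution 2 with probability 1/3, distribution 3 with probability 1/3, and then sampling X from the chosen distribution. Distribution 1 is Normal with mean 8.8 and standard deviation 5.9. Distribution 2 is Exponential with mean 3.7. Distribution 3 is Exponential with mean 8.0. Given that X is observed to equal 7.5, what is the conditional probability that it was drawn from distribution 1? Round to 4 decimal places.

Likelihoods f(7.5 | ·): 1: 0.0659957; 2: 0.0356018; 3: 0.0489507.
Posterior ∝ prior × likelihood. Numerator for 1: 0.333333·0.0659957 = 0.0219986.
Normalizing constant: 0.333333·0.0659957 + 0.333333·0.0356018 + 0.333333·0.0489507 = 0.0501827.
P(1 | observation) = 0.0219986 / 0.0501827 = 0.438369.

0.4384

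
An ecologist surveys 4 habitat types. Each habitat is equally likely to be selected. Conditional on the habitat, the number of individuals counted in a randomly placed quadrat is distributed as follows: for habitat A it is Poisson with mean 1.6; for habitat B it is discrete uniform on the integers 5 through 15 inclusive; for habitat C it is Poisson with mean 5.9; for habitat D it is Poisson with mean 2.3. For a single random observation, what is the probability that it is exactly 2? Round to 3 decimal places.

Conditional on each habitat, P(X = 2): A: 0.258428; B: 0; C: 0.04768; D: 0.265185.
By total probability, P(X = 2) = 0.25·0.258428 + 0.25·0 + 0.25·0.04768 + 0.25·0.265185 = 0.142823.

0.143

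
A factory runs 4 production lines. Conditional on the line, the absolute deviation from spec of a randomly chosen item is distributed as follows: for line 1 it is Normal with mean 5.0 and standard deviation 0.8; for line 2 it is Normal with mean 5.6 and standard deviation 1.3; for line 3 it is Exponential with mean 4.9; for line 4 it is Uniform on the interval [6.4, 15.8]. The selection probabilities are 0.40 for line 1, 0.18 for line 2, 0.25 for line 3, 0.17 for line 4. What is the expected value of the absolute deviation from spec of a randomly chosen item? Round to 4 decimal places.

6.1200

Component means — 1: 5; 2: 5.6; 3: 4.9; 4: 11.1.
E[X] = 0.4·5 + 0.18·5.6 + 0.25·4.9 + 0.17·11.1 = 6.12.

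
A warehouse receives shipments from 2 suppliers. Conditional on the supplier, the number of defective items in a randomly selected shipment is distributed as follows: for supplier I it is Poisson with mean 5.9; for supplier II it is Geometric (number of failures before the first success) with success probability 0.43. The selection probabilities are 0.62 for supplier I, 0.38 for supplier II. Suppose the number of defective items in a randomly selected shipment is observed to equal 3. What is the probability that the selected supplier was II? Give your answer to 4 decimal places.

0.3423

Likelihoods P(X=3 | ·): I: 0.0937707; II: 0.079633.
Posterior ∝ prior × likelihood. Numerator for II: 0.38·0.079633 = 0.0302605.
Normalizing constant: 0.62·0.0937707 + 0.38·0.079633 = 0.0883984.
P(II | observation) = 0.0302605 / 0.0883984 = 0.34232.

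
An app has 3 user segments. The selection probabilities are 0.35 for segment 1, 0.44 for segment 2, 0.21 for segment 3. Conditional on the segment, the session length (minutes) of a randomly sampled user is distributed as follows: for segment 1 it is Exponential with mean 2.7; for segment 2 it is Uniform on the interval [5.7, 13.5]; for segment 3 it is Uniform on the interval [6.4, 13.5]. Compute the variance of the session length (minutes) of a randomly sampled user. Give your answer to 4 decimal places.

16.8711

Per component, 1: μ=2.7, E[X²]=14.58; 2: μ=9.6, E[X²]=97.23; 3: μ=9.95, E[X²]=103.203.
E[X] = 0.35·2.7 + 0.44·9.6 + 0.21·9.95 = 7.2585.
E[X²] = 0.35·14.58 + 0.44·97.23 + 0.21·103.203 = 69.5569.
Var(X) = E[X²] − (E[X])² = 69.5569 − 52.6858 = 16.8711.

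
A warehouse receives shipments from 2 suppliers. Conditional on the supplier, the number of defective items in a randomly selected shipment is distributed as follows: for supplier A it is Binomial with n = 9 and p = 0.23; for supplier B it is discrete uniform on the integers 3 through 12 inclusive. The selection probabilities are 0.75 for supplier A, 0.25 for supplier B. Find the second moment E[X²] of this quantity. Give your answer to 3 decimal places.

For each component E[X²] = Var + (mean)², giving A: 5.8788; B: 64.5.
Overall E[X²] = 0.75·5.8788 + 0.25·64.5 = 20.5341.

20.534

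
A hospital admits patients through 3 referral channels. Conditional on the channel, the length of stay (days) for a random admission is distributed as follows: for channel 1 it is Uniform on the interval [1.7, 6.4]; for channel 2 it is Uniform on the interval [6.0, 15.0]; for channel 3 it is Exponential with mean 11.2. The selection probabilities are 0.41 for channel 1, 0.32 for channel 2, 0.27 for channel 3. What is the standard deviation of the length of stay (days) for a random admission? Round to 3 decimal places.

6.924

Per component, 1: μ=4.05, E[X²]=18.2433; 2: μ=10.5, E[X²]=117; 3: μ=11.2, E[X²]=250.88.
E[X] = 0.41·4.05 + 0.32·10.5 + 0.27·11.2 = 8.0445.
E[X²] = 0.41·18.2433 + 0.32·117 + 0.27·250.88 = 112.657.
Var(X) = E[X²] − (E[X])² = 112.657 − 64.714 = 47.9434.
SD(X) = √47.9434 = 6.92412.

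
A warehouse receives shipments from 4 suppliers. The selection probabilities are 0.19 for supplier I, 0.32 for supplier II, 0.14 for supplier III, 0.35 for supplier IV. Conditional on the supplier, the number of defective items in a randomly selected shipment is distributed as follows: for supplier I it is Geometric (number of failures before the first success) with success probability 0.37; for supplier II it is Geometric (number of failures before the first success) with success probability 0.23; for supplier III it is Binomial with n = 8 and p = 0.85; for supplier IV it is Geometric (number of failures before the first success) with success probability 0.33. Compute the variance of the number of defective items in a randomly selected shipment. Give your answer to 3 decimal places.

10.534

Per component, I: μ=1.7027, E[X²]=7.5011; II: μ=3.34783, E[X²]=25.7637; III: μ=6.8, E[X²]=47.26; IV: μ=2.0303, E[X²]=10.2746.
E[X] = 0.19·1.7027 + 0.32·3.34783 + 0.14·6.8 + 0.35·2.0303 = 3.05742.
E[X²] = 0.19·7.5011 + 0.32·25.7637 + 0.14·47.26 + 0.35·10.2746 = 19.8821.
Var(X) = E[X²] − (E[X])² = 19.8821 − 9.34784 = 10.5343.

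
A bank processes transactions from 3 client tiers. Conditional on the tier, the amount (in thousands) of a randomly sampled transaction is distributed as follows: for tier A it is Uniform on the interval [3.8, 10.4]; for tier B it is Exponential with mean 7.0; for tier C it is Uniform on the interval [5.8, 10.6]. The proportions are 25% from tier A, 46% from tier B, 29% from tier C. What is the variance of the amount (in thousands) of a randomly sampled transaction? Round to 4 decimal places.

Per component, A: μ=7.1, E[X²]=54.04; B: μ=7, E[X²]=98; C: μ=8.2, E[X²]=69.16.
E[X] = 0.25·7.1 + 0.46·7 + 0.29·8.2 = 7.373.
E[X²] = 0.25·54.04 + 0.46·98 + 0.29·69.16 = 78.6464.
Var(X) = E[X²] − (E[X])² = 78.6464 − 54.3611 = 24.2853.

24.2853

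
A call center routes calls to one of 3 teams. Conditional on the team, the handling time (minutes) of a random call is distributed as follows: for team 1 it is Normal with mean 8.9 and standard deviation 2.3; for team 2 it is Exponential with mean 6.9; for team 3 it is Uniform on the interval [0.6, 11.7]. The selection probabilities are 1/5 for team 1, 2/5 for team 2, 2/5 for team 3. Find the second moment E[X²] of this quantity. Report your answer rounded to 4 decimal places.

For each component E[X²] = Var + (mean)², giving 1: 84.5; 2: 95.22; 3: 48.09.
Overall E[X²] = 0.2·84.5 + 0.4·95.22 + 0.4·48.09 = 74.224.

74.2240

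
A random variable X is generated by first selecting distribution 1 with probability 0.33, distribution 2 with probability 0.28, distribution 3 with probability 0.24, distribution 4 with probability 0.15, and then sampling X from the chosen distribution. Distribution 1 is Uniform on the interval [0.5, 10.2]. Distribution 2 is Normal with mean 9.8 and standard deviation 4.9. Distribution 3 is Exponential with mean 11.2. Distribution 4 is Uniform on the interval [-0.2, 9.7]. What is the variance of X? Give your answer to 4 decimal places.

47.8995

Per component, 1: μ=5.35, E[X²]=36.4633; 2: μ=9.8, E[X²]=120.05; 3: μ=11.2, E[X²]=250.88; 4: μ=4.75, E[X²]=30.73.
E[X] = 0.33·5.35 + 0.28·9.8 + 0.24·11.2 + 0.15·4.75 = 7.91.
E[X²] = 0.33·36.4633 + 0.28·120.05 + 0.24·250.88 + 0.15·30.73 = 110.468.
Var(X) = E[X²] − (E[X])² = 110.468 − 62.5681 = 47.8995.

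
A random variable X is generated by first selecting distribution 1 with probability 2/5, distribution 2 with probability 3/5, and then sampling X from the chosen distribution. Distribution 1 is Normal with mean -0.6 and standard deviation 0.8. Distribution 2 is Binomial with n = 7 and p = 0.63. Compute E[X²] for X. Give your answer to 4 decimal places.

13.0479

For each component E[X²] = Var + (mean)², giving 1: 1; 2: 21.0798.
Overall E[X²] = 0.4·1 + 0.6·21.0798 = 13.0479.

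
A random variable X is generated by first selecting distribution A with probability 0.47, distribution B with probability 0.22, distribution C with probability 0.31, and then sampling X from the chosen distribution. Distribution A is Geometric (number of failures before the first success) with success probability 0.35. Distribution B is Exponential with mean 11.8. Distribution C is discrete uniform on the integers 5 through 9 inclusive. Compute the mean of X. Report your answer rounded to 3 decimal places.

5.639

Component means — A: 1.85714; B: 11.8; C: 7.
E[X] = 0.47·1.85714 + 0.22·11.8 + 0.31·7 = 5.63886.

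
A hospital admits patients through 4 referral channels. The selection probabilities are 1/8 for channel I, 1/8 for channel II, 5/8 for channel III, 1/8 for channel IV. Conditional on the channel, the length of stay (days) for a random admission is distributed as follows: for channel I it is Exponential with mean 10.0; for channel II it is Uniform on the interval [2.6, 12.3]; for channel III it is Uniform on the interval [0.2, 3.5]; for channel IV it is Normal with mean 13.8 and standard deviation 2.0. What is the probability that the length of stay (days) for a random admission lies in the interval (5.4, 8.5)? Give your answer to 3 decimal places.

0.060

Conditional on each channel, P(5.4 < X < 8.5): I: 0.155333; II: 0.319588; III: 0; IV: 0.00401124.
By total probability, P(5.4 < X < 8.5) = 0.125·0.155333 + 0.125·0.319588 + 0.625·0 + 0.125·0.00401124 = 0.0598665.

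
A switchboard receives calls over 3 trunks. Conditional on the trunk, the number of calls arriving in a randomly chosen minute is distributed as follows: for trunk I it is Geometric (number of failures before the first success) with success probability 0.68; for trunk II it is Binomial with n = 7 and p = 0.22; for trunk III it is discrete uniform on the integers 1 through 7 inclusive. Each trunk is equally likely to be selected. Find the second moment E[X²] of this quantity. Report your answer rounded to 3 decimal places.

8.162

For each component E[X²] = Var + (mean)², giving I: 0.913495; II: 3.5728; III: 20.
Overall E[X²] = 0.333333·0.913495 + 0.333333·3.5728 + 0.333333·20 = 8.1621.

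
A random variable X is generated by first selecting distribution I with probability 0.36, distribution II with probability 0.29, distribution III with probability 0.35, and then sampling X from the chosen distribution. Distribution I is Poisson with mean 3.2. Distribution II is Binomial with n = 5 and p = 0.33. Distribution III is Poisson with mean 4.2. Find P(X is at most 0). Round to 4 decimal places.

0.0591

Conditional on each component, P(X ≤ 0): I: 0.0407622; II: 0.135013; III: 0.0149956.
By total probability, P(X ≤ 0) = 0.36·0.0407622 + 0.29·0.135013 + 0.35·0.0149956 = 0.0590765.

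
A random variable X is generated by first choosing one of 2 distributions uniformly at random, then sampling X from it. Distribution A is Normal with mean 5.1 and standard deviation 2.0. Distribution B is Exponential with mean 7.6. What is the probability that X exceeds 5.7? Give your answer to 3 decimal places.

0.427

Conditional on each component, P(X > 5.7): A: 0.382089; B: 0.472367.
By total probability, P(X > 5.7) = 0.5·0.382089 + 0.5·0.472367 = 0.427228.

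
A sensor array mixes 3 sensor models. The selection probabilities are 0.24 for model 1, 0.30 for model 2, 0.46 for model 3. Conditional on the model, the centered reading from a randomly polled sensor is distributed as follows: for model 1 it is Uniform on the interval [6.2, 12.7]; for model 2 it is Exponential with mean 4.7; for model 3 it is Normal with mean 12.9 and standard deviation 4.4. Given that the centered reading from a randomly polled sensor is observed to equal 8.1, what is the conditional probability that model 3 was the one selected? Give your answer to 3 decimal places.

Likelihoods f(8.1 | ·): 1: 0.153846; 2: 0.0379697; 3: 0.0500074.
Posterior ∝ prior × likelihood. Numerator for 3: 0.46·0.0500074 = 0.0230034.
Normalizing constant: 0.24·0.153846 + 0.3·0.0379697 + 0.46·0.0500074 = 0.0713174.
P(3 | observation) = 0.0230034 / 0.0713174 = 0.32255.

0.323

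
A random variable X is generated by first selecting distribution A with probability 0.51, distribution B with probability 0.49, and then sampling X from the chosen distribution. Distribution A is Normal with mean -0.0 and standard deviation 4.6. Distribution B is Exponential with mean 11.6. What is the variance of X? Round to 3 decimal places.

Per component, A: μ=-0, E[X²]=21.16; B: μ=11.6, E[X²]=269.12.
E[X] = 0.51·-0 + 0.49·11.6 = 5.684.
E[X²] = 0.51·21.16 + 0.49·269.12 = 142.66.
Var(X) = E[X²] − (E[X])² = 142.66 − 32.3079 = 110.353.

110.353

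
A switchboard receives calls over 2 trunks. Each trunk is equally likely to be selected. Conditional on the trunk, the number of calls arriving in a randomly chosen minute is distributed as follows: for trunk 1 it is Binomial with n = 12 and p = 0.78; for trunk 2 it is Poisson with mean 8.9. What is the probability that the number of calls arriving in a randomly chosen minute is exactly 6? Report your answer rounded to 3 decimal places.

0.059

Conditional on each trunk, P(X = 6): 1: 0.0235926; 2: 0.0941427.
By total probability, P(X = 6) = 0.5·0.0235926 + 0.5·0.0941427 = 0.0588676.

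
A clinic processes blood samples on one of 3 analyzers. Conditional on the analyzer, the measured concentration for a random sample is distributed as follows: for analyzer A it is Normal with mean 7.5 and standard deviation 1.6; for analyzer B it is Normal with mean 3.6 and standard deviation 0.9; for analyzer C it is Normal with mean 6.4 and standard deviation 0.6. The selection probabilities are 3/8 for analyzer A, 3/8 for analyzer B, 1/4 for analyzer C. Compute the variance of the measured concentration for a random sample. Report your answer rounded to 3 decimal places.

Per component, A: μ=7.5, E[X²]=58.81; B: μ=3.6, E[X²]=13.77; C: μ=6.4, E[X²]=41.32.
E[X] = 0.375·7.5 + 0.375·3.6 + 0.25·6.4 = 5.7625.
E[X²] = 0.375·58.81 + 0.375·13.77 + 0.25·41.32 = 37.5475.
Var(X) = E[X²] − (E[X])² = 37.5475 − 33.2064 = 4.34109.

4.341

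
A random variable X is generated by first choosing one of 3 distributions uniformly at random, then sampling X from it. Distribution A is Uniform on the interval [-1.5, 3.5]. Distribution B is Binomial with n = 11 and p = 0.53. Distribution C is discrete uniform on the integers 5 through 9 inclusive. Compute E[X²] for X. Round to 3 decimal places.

For each component E[X²] = Var + (mean)², giving A: 3.08333; B: 36.729; C: 51.
Overall E[X²] = 0.333333·3.08333 + 0.333333·36.729 + 0.333333·51 = 30.2708.

30.271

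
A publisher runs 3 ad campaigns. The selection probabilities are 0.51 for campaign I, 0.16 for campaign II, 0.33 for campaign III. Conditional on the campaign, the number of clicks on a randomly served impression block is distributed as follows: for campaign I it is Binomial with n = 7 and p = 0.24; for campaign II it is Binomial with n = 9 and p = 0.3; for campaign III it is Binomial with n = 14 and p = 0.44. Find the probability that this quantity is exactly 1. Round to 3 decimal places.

Conditional on each campaign, P(X = 1): I: 0.323736; II: 0.15565; III: 0.00328114.
By total probability, P(X = 1) = 0.51·0.323736 + 0.16·0.15565 + 0.33·0.00328114 = 0.191092.

0.191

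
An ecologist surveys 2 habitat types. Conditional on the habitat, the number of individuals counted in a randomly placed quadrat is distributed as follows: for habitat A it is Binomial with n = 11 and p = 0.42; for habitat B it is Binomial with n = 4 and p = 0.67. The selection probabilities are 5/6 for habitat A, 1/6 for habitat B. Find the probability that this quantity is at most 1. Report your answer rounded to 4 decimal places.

0.0367

Conditional on each habitat, P(X ≤ 1): A: 0.0224018; B: 0.10817.
By total probability, P(X ≤ 1) = 0.833333·0.0224018 + 0.166667·0.10817 = 0.0366966.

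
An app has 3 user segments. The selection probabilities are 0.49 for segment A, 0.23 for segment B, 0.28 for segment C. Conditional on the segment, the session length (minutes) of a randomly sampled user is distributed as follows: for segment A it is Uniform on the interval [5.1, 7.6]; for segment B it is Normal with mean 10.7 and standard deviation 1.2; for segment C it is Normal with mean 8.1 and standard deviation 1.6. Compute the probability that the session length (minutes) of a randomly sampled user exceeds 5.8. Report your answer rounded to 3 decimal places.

Conditional on each segment, P(X > 5.8): A: 0.72; B: 0.999978; C: 0.924712.
By total probability, P(X > 5.8) = 0.49·0.72 + 0.23·0.999978 + 0.28·0.924712 = 0.841714.

0.842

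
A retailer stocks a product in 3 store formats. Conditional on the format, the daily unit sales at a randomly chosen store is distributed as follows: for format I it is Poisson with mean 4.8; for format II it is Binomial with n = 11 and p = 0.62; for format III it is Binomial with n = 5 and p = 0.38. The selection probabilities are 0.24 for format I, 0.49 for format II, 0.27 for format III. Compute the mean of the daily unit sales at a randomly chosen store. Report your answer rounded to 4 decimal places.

5.0068

Component means — I: 4.8; II: 6.82; III: 1.9.
E[X] = 0.24·4.8 + 0.49·6.82 + 0.27·1.9 = 5.0068.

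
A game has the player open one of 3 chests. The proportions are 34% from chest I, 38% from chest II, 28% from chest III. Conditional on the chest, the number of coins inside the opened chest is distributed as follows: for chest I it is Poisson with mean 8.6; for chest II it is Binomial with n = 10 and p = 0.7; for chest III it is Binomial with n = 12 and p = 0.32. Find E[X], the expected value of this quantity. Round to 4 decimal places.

Component means — I: 8.6; II: 7; III: 3.84.
E[X] = 0.34·8.6 + 0.38·7 + 0.28·3.84 = 6.6592.

6.6592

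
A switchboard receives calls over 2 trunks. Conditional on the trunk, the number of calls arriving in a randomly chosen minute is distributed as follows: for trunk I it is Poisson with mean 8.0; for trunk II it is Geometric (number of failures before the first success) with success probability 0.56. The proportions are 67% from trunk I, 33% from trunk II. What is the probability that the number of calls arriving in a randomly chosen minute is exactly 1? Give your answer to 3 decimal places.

0.083

Conditional on each trunk, P(X = 1): I: 0.0026837; II: 0.2464.
By total probability, P(X = 1) = 0.67·0.0026837 + 0.33·0.2464 = 0.0831101.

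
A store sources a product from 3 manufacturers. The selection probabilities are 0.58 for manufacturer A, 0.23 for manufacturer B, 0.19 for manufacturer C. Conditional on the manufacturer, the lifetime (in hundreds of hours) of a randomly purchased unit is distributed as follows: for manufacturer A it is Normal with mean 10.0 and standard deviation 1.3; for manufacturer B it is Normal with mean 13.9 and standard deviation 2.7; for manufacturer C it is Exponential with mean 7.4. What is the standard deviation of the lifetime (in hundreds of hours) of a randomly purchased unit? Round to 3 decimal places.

4.205

Per component, A: μ=10, E[X²]=101.69; B: μ=13.9, E[X²]=200.5; C: μ=7.4, E[X²]=109.52.
E[X] = 0.58·10 + 0.23·13.9 + 0.19·7.4 = 10.403.
E[X²] = 0.58·101.69 + 0.23·200.5 + 0.19·109.52 = 125.904.
Var(X) = E[X²] − (E[X])² = 125.904 − 108.222 = 17.6816.
SD(X) = √17.6816 = 4.20495.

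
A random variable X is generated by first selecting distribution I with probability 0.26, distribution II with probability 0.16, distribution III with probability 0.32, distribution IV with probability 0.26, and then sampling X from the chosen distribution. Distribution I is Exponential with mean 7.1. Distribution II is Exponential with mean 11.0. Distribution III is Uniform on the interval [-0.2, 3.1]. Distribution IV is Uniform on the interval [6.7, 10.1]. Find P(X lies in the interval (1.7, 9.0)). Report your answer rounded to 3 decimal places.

Conditional on each component, P(1.7 < X < 9.0): I: 0.505566; II: 0.415571; III: 0.424242; IV: 0.676471.
By total probability, P(1.7 < X < 9.0) = 0.26·0.505566 + 0.16·0.415571 + 0.32·0.424242 + 0.26·0.676471 = 0.509579.

0.510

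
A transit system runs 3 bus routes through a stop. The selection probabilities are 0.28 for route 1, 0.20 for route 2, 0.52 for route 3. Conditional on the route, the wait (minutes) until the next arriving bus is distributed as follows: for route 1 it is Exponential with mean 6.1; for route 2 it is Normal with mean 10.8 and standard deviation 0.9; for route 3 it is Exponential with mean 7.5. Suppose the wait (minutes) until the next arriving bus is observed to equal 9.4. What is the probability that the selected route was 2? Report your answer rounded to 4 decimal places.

Likelihoods f(9.4 | ·): 1: 0.0351099; 2: 0.132198; 3: 0.0380735.
Posterior ∝ prior × likelihood. Numerator for 2: 0.2·0.132198 = 0.0264396.
Normalizing constant: 0.28·0.0351099 + 0.2·0.132198 + 0.52·0.0380735 = 0.0560686.
P(2 | observation) = 0.0264396 / 0.0560686 = 0.471558.

0.4716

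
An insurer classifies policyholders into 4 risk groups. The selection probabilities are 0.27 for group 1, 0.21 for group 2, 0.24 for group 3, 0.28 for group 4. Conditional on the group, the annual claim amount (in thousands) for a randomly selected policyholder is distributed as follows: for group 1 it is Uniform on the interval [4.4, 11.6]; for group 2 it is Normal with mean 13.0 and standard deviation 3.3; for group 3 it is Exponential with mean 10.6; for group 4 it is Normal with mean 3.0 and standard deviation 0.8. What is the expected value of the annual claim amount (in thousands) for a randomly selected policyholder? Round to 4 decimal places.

Component means — 1: 8; 2: 13; 3: 10.6; 4: 3.
E[X] = 0.27·8 + 0.21·13 + 0.24·10.6 + 0.28·3 = 8.274.

8.2740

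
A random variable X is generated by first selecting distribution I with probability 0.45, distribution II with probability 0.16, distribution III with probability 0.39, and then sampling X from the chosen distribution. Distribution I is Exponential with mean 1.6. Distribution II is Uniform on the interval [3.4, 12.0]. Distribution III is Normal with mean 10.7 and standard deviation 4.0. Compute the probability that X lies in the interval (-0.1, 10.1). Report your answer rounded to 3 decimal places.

Conditional on each component, P(-0.1 < X < 10.1): I: 0.998187; II: 0.77907; III: 0.436915.
By total probability, P(-0.1 < X < 10.1) = 0.45·0.998187 + 0.16·0.77907 + 0.39·0.436915 = 0.744232.

0.744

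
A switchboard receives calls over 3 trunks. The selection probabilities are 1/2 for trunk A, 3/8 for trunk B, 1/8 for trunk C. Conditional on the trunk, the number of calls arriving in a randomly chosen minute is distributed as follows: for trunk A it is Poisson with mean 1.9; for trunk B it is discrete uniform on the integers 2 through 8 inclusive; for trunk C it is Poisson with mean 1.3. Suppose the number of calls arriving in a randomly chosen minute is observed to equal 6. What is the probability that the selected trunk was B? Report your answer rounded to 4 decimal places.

0.9128

Likelihoods P(X=6 | ·): A: 0.00977304; B: 0.142857; C: 0.00182703.
Posterior ∝ prior × likelihood. Numerator for B: 0.375·0.142857 = 0.0535714.
Normalizing constant: 0.5·0.00977304 + 0.375·0.142857 + 0.125·0.00182703 = 0.0586863.
P(B | observation) = 0.0535714 / 0.0586863 = 0.912843.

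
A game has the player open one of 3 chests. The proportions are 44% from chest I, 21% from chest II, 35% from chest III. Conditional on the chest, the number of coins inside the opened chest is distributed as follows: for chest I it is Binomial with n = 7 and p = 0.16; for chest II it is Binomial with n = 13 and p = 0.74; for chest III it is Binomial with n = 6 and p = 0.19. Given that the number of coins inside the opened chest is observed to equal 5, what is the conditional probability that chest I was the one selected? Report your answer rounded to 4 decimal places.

0.2900

Likelihoods P(X=5 | ·): I: 0.00155374; II: 0.00596381; III: 0.00120338.
Posterior ∝ prior × likelihood. Numerator for I: 0.44·0.00155374 = 0.000683645.
Normalizing constant: 0.44·0.00155374 + 0.21·0.00596381 + 0.35·0.00120338 = 0.00235723.
P(I | observation) = 0.000683645 / 0.00235723 = 0.29002.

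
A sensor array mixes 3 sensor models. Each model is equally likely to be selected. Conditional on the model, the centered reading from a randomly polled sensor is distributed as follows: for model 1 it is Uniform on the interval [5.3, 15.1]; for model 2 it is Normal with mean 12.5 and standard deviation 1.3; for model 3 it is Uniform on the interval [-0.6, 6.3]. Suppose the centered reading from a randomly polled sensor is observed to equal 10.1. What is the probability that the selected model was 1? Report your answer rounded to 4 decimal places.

0.6464

Likelihoods f(10.1 | ·): 1: 0.102041; 2: 0.05583; 3: 0.
Posterior ∝ prior × likelihood. Numerator for 1: 0.333333·0.102041 = 0.0340136.
Normalizing constant: 0.333333·0.102041 + 0.333333·0.05583 + 0.333333·0 = 0.0526236.
P(1 | observation) = 0.0340136 / 0.0526236 = 0.646357.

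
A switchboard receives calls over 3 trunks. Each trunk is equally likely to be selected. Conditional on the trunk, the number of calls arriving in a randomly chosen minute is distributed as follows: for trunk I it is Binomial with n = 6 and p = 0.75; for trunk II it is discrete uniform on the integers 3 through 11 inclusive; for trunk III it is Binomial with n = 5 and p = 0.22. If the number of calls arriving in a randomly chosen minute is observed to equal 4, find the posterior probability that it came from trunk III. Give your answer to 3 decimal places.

Likelihoods P(X=4 | ·): I: 0.296631; II: 0.111111; III: 0.00913598.
Posterior ∝ prior × likelihood. Numerator for III: 0.333333·0.00913598 = 0.00304533.
Normalizing constant: 0.333333·0.296631 + 0.333333·0.111111 + 0.333333·0.00913598 = 0.138959.
P(III | observation) = 0.00304533 / 0.138959 = 0.0219152.

0.022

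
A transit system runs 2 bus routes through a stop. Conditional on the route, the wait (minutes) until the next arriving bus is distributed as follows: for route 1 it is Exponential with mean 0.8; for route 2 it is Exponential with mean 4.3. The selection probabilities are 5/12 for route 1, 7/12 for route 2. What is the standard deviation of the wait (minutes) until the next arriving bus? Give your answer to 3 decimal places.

3.746

Per component, 1: μ=0.8, E[X²]=1.28; 2: μ=4.3, E[X²]=36.98.
E[X] = 0.416667·0.8 + 0.583333·4.3 = 2.84167.
E[X²] = 0.416667·1.28 + 0.583333·36.98 = 22.105.
Var(X) = E[X²] − (E[X])² = 22.105 − 8.07507 = 14.0299.
SD(X) = √14.0299 = 3.74565.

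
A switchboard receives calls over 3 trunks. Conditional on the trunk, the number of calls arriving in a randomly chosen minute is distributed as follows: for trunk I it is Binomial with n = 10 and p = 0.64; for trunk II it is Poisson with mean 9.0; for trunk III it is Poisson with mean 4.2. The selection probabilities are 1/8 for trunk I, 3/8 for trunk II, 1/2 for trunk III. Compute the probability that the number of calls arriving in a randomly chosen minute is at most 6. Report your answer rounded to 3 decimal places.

0.575

Conditional on each trunk, P(X ≤ 6): I: 0.513228; II: 0.206781; III: 0.867464.
By total probability, P(X ≤ 6) = 0.125·0.513228 + 0.375·0.206781 + 0.5·0.867464 = 0.575428.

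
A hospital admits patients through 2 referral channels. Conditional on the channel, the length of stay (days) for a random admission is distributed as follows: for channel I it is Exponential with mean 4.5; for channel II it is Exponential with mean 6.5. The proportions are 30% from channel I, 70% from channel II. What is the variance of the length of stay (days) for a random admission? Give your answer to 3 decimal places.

Per component, I: μ=4.5, E[X²]=40.5; II: μ=6.5, E[X²]=84.5.
E[X] = 0.3·4.5 + 0.7·6.5 = 5.9.
E[X²] = 0.3·40.5 + 0.7·84.5 = 71.3.
Var(X) = E[X²] − (E[X])² = 71.3 − 34.81 = 36.49.

36.490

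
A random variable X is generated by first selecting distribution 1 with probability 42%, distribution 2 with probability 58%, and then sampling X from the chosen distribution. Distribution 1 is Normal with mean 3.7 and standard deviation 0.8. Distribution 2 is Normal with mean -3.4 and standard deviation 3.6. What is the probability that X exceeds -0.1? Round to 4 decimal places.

0.5242

Conditional on each component, P(X > -0.1): 1: 0.999999; 2: 0.179659.
By total probability, P(X > -0.1) = 0.42·0.999999 + 0.58·0.179659 = 0.524202.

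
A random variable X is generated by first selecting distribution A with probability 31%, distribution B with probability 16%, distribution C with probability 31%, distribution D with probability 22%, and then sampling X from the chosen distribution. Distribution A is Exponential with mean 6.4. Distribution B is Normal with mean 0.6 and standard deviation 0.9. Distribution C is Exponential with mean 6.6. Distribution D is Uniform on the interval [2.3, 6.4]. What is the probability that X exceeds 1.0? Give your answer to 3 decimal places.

Conditional on each component, P(X > 1.0): A: 0.855345; B: 0.328361; C: 0.859405; D: 1.
By total probability, P(X > 1.0) = 0.31·0.855345 + 0.16·0.328361 + 0.31·0.859405 + 0.22·1 = 0.80411.

0.804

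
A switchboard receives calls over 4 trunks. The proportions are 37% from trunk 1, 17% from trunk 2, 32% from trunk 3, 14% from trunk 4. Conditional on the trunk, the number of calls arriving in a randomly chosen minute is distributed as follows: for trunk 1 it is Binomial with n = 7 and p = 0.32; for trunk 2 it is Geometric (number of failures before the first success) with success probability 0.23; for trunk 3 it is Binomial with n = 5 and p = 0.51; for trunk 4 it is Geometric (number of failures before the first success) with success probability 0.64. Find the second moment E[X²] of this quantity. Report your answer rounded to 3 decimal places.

For each component E[X²] = Var + (mean)², giving 1: 6.5408; 2: 25.7637; 3: 7.752; 4: 1.19531.
Overall E[X²] = 0.37·6.5408 + 0.17·25.7637 + 0.32·7.752 + 0.14·1.19531 = 9.44791.

9.448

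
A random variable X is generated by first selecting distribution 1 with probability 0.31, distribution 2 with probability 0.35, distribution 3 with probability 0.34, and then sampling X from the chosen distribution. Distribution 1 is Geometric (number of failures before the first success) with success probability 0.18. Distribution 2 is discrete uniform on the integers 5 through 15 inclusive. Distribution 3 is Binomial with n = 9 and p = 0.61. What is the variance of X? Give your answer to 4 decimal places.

17.8023

Per component, 1: μ=4.55556, E[X²]=46.0617; 2: μ=10, E[X²]=110; 3: μ=5.49, E[X²]=32.2812.
E[X] = 0.31·4.55556 + 0.35·10 + 0.34·5.49 = 6.77882.
E[X²] = 0.31·46.0617 + 0.35·110 + 0.34·32.2812 = 63.7547.
Var(X) = E[X²] − (E[X])² = 63.7547 − 45.9524 = 17.8023.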